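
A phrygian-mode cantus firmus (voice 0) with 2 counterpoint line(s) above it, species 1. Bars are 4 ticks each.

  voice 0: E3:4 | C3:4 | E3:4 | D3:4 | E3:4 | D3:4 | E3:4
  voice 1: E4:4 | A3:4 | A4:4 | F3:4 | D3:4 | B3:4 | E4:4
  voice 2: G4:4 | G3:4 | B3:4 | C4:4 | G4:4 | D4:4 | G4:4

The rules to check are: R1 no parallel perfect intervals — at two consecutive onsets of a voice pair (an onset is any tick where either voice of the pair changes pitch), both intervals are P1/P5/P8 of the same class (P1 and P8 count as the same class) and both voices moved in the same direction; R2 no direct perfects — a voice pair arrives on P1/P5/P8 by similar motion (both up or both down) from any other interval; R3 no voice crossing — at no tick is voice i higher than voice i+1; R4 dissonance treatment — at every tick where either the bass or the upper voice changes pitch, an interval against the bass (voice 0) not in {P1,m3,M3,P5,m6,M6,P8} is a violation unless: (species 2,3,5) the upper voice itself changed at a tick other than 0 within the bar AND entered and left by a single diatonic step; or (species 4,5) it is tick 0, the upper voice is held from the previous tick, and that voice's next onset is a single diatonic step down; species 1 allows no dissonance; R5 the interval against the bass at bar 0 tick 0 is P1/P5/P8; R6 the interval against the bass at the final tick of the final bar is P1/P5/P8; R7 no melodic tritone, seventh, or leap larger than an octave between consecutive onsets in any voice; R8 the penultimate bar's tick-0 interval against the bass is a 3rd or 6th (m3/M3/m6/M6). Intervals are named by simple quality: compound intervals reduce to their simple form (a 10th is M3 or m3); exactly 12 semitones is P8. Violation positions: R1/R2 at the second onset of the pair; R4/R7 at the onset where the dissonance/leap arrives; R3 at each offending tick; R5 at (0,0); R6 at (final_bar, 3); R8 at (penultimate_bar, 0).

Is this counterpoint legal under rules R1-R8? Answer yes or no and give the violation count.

No (23 violations)

bar 0: v0=E3 v1=E4 v2=G4 (m3)
bar 1: v0=C3 v1=A3 v2=G3 (P5)
bar 2: v0=E3 v1=A4 v2=B3 (P5)
bar 3: v0=D3 v1=F3 v2=C4 (m7)
bar 4: v0=E3 v1=D3 v2=G4 (m3)
bar 5: v0=D3 v1=B3 v2=D4 (P8)
bar 6: v0=E3 v1=E4 v2=G4 (m3)
  R5 @ bar0.0: opens on m3
  R2 @ bar1.0: E3/G4 m3 -> C3/G3 P5 similar
  R3 @ bar1.0: A3 above G3
  R3 @ bar1.1: A3 above G3
  R3 @ bar1.2: A3 above G3
  R3 @ bar1.3: A3 above G3
  R1 @ bar2.0: C3/G3 P5 -> E3/B3 P5 similar
  R3 @ bar2.0: A4 above B3
  R4 @ bar2.0: E3/A4 P4 untreated
  R3 @ bar2.1: A4 above B3
  R3 @ bar2.2: A4 above B3
  R3 @ bar2.3: A4 above B3
  R4 @ bar3.0: D3/C4 m7 untreated
  R7 @ bar3.0: A4->F3 leap 16st
  R3 @ bar4.0: E3 above D3
  R4 @ bar4.0: E3/D3 M2 untreated
  R3 @ bar4.1: E3 above D3
  R3 @ bar4.2: E3 above D3
  R3 @ bar4.3: E3 above D3
  R2 @ bar5.0: E3/G4 m3 -> D3/D4 P8 similar
  R8 @ bar5.0: penult P8 not 3rd/6th
  R2 @ bar6.0: D3/B3 M6 -> E3/E4 P8 similar
  R6 @ bar6.3: closes on m3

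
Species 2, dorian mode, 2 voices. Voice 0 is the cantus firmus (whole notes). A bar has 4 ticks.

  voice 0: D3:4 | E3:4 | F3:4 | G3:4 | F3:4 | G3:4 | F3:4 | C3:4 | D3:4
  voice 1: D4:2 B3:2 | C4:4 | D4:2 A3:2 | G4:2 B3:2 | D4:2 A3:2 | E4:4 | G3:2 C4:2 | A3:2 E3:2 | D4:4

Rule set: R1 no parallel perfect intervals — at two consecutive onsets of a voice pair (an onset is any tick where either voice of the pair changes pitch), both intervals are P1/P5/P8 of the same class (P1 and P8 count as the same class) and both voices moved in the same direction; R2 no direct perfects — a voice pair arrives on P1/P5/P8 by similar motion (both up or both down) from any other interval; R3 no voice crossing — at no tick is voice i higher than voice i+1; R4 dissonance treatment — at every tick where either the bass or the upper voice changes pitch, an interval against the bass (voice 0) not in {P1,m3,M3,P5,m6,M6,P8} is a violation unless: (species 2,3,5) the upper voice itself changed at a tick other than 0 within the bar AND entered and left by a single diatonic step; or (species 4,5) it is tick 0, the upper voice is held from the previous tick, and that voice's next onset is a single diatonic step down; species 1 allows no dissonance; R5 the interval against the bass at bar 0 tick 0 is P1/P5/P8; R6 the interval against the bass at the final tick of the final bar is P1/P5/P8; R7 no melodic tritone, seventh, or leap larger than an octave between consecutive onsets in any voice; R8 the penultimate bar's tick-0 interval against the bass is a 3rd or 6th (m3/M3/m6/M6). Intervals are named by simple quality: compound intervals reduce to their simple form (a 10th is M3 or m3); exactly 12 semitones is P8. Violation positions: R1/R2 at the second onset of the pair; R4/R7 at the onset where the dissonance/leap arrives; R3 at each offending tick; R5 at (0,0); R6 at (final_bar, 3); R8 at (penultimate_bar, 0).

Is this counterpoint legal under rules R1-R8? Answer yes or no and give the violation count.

No (5 violations)

bar 0: v0=D3 v1=D4 (P8)
bar 1: v0=E3 v1=C4 (m6)
bar 2: v0=F3 v1=D4 (M6)
bar 3: v0=G3 v1=G4 (P8)
bar 4: v0=F3 v1=D4 (M6)
bar 5: v0=G3 v1=E4 (M6)
bar 6: v0=F3 v1=G3 (M2)
bar 7: v0=C3 v1=A3 (M6)
bar 8: v0=D3 v1=D4 (P8)
  R2 @ bar3.0: F3/A3 M3 -> G3/G4 P8 similar
  R7 @ bar3.0: A3->G4 leap 10st
  R4 @ bar6.0: F3/G3 M2 untreated
  R2 @ bar8.0: C3/E3 M3 -> D3/D4 P8 similar
  R7 @ bar8.0: E3->D4 leap 10st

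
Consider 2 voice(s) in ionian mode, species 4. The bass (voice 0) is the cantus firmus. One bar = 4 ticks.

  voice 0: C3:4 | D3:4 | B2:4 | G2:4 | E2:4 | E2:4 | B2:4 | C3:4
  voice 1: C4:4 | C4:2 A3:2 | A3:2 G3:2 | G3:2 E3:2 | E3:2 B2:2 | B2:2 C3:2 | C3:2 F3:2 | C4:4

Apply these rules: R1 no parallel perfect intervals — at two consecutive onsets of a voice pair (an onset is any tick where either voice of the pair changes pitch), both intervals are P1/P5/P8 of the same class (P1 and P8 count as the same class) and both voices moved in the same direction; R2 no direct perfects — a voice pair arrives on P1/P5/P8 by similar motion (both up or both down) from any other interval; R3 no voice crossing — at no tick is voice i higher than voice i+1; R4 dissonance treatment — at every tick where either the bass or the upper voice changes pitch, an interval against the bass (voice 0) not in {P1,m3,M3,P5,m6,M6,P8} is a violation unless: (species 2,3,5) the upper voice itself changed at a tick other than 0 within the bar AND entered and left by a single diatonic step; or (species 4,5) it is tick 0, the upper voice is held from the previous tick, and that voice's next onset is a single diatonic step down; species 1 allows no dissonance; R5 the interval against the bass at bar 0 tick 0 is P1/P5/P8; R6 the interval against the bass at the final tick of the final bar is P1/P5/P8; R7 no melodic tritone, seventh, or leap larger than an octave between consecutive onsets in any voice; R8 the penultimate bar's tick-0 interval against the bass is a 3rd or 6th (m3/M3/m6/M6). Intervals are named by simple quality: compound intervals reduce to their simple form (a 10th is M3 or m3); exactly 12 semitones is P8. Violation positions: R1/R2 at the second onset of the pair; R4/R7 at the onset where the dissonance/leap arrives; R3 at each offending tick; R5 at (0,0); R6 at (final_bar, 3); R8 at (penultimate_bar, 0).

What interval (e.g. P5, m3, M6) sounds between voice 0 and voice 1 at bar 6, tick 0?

m2

voice 0=B2 voice 1=C3 -> m2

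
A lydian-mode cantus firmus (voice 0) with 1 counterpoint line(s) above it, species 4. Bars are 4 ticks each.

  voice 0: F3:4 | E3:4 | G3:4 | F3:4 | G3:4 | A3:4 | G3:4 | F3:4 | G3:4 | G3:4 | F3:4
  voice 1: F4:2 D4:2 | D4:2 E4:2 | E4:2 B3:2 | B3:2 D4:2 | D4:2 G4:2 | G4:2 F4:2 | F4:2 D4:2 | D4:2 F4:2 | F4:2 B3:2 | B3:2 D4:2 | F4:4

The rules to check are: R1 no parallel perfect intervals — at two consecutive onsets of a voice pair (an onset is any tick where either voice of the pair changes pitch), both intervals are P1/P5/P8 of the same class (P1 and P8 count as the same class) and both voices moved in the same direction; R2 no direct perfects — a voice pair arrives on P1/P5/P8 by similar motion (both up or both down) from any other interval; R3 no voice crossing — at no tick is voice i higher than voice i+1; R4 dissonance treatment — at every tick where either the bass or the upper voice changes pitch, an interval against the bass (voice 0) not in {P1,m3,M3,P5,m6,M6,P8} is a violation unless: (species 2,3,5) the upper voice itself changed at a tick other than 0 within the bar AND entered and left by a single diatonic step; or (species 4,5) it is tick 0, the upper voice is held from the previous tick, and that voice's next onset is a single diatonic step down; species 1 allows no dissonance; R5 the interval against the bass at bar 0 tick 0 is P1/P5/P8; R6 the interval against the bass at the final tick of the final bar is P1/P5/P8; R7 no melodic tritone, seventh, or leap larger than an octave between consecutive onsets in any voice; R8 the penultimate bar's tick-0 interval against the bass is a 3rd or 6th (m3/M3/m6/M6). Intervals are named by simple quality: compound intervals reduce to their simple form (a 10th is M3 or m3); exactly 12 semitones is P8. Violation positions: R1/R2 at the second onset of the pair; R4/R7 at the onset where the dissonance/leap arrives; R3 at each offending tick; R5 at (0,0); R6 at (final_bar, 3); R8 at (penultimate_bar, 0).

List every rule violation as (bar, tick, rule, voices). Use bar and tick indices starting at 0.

bar 0: v0=F3 v1=F4 downbeat P8
bar 1: v0=E3 v1=D4 downbeat m7
bar 2: v0=G3 v1=E4 downbeat M6
bar 3: v0=F3 v1=B3 downbeat TT
bar 4: v0=G3 v1=D4 downbeat P5
bar 5: v0=A3 v1=G4 downbeat m7
bar 6: v0=G3 v1=F4 downbeat m7
bar 7: v0=F3 v1=D4 downbeat M6
bar 8: v0=G3 v1=F4 downbeat m7
bar 9: v0=G3 v1=B3 downbeat M3
bar 10: v0=F3 v1=F4 downbeat P8
  -> R4 @ bar 1 tick 0 v(0, 1): E3/D4 m7 untreated
  -> R4 @ bar 3 tick 0 v(0, 1): F3/B3 TT untreated
  -> R4 @ bar 6 tick 0 v(0, 1): G3/F4 m7 untreated
  -> R4 @ bar 8 tick 0 v(0, 1): G3/F4 m7 untreated
  -> R7 @ bar 8 tick 2 v(1,): F4->B3 leap 6st

(1, 0, R4, (0, 1))
(3, 0, R4, (0, 1))
(6, 0, R4, (0, 1))
(8, 0, R4, (0, 1))
(8, 2, R7, (1,))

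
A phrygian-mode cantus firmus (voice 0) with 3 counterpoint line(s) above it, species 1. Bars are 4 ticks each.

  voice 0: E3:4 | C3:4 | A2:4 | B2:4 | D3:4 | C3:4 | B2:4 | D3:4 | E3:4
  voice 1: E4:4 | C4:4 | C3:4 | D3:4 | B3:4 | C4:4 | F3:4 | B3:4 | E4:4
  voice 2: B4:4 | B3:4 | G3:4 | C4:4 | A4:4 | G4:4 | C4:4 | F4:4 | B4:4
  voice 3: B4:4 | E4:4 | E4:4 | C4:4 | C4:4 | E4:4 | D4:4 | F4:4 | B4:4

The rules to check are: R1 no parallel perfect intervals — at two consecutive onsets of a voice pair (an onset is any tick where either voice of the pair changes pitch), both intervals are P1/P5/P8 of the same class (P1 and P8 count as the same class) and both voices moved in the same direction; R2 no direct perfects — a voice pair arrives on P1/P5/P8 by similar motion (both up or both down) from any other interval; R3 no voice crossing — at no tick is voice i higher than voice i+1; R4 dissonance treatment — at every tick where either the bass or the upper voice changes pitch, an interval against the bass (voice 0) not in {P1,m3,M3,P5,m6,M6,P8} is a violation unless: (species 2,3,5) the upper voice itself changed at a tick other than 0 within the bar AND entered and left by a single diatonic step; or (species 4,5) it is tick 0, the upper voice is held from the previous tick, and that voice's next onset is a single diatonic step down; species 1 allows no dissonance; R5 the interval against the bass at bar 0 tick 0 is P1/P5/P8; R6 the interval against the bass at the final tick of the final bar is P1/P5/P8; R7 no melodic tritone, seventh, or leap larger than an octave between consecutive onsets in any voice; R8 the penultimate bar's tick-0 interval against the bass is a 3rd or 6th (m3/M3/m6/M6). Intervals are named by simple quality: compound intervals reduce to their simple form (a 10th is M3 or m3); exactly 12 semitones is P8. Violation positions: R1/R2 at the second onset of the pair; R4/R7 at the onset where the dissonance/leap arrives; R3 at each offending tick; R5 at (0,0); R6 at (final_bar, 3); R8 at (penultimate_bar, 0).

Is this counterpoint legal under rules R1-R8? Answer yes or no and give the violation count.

No (34 violations)

bar 0: v0=E3 v1=E4 v2=B4 v3=B4 (P5)
bar 1: v0=C3 v1=C4 v2=B3 v3=E4 (M3)
bar 2: v0=A2 v1=C3 v2=G3 v3=E4 (P5)
bar 3: v0=B2 v1=D3 v2=C4 v3=C4 (m2)
bar 4: v0=D3 v1=B3 v2=A4 v3=C4 (m7)
bar 5: v0=C3 v1=C4 v2=G4 v3=E4 (M3)
bar 6: v0=B2 v1=F3 v2=C4 v3=D4 (m3)
bar 7: v0=D3 v1=B3 v2=F4 v3=F4 (m3)
bar 8: v0=E3 v1=E4 v2=B4 v3=B4 (P5)
  R1 @ bar1.0: E3/E4 P8 -> C3/C4 P8 similar
  R3 @ bar1.0: C4 above B3
  R4 @ bar1.0: C3/B3 M7 untreated
  R3 @ bar1.1: C4 above B3
  R3 @ bar1.2: C4 above B3
  R3 @ bar1.3: C4 above B3
  R2 @ bar2.0: C4/B3 m2 -> C3/G3 P5 similar
  R4 @ bar2.0: A2/G3 m7 untreated
  R4 @ bar3.0: B2/C4 m2 untreated
  R4 @ bar3.0: B2/C4 m2 untreated
  R2 @ bar4.0: B2/C4 m2 -> D3/A4 P5 similar
  R3 @ bar4.0: A4 above C4
  R4 @ bar4.0: D3/C4 m7 untreated
  R3 @ bar4.1: A4 above C4
  R3 @ bar4.2: A4 above C4
  R3 @ bar4.3: A4 above C4
  R1 @ bar5.0: D3/A4 P5 -> C3/G4 P5 similar
  R3 @ bar5.0: G4 above E4
  R3 @ bar5.1: G4 above E4
  R3 @ bar5.2: G4 above E4
  R3 @ bar5.3: G4 above E4
  R1 @ bar6.0: C4/G4 P5 -> F3/C4 P5 similar
  R4 @ bar6.0: B2/F3 TT untreated
  R4 @ bar6.0: B2/C4 m2 untreated
  R2 @ bar7.0: C4/D4 M2 -> F4/F4 P1 similar
  R7 @ bar7.0: F3->B3 leap 6st
  R1 @ bar8.0: F4/F4 P1 -> B4/B4 P1 similar
  R2 @ bar8.0: D3/B3 M6 -> E3/E4 P8 similar
  R2 @ bar8.0: D3/F4 m3 -> E3/B4 P5 similar
  R2 @ bar8.0: D3/F4 m3 -> E3/B4 P5 similar
  R2 @ bar8.0: B3/F4 TT -> E4/B4 P5 similar
  R2 @ bar8.0: B3/F4 TT -> E4/B4 P5 similar
  R7 @ bar8.0: F4->B4 leap 6st
  R7 @ bar8.0: F4->B4 leap 6st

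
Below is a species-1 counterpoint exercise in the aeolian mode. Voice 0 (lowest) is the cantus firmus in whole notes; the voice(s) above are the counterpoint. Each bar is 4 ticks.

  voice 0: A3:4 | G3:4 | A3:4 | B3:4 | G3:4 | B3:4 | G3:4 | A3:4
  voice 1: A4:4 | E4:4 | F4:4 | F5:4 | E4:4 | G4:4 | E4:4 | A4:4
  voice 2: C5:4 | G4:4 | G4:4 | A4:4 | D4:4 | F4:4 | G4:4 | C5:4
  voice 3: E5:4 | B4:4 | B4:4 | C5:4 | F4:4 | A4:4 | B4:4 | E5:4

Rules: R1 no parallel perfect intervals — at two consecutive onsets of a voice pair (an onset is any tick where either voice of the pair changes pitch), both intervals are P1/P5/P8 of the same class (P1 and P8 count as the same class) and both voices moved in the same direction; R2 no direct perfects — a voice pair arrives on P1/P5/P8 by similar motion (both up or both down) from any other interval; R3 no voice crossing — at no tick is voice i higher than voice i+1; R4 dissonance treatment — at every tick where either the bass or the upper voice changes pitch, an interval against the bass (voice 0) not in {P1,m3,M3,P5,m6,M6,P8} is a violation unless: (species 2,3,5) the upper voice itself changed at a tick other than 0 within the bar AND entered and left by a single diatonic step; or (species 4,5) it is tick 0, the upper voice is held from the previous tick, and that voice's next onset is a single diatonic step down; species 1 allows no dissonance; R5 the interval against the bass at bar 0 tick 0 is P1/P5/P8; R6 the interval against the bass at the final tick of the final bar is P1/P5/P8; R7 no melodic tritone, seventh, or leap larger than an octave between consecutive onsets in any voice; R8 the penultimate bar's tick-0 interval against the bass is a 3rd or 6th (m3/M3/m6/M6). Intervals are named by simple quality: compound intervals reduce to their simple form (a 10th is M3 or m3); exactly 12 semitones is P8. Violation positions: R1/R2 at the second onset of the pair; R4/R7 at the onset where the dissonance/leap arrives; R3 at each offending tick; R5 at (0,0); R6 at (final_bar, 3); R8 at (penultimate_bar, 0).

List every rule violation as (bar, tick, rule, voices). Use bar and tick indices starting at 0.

(0, 0, R5, (0, 2))
(1, 0, R1, (1, 3))
(1, 0, R2, (0, 2))
(2, 0, R4, (0, 2))
(2, 0, R4, (0, 3))
(3, 0, R3, (1, 2))
(3, 0, R4, (0, 1))
(3, 0, R4, (0, 2))
(3, 0, R4, (0, 3))
(3, 1, R3, (1, 2))
(3, 2, R3, (1, 2))
(3, 3, R3, (1, 2))
(4, 0, R2, (0, 2))
(4, 0, R3, (1, 2))
(4, 0, R4, (0, 3))
(4, 0, R7, (1,))
(4, 1, R3, (1, 2))
(4, 2, R3, (1, 2))
(4, 3, R3, (1, 2))
(5, 0, R3, (1, 2))
(5, 0, R4, (0, 2))
(5, 0, R4, (0, 3))
(5, 1, R3, (1, 2))
(5, 2, R3, (1, 2))
(5, 3, R3, (1, 2))
(6, 0, R8, (0, 2))
(7, 0, R1, (1, 3))
(7, 0, R2, (0, 1))
(7, 0, R2, (0, 3))
(7, 3, R6, (0, 2))

bar 0: v0=A3 v1=A4 v2=C5 v3=E5 downbeat P5
bar 1: v0=G3 v1=E4 v2=G4 v3=B4 downbeat M3
bar 2: v0=A3 v1=F4 v2=G4 v3=B4 downbeat M2
bar 3: v0=B3 v1=F5 v2=A4 v3=C5 downbeat m2
bar 4: v0=G3 v1=E4 v2=D4 v3=F4 downbeat m7
bar 5: v0=B3 v1=G4 v2=F4 v3=A4 downbeat m7
bar 6: v0=G3 v1=E4 v2=G4 v3=B4 downbeat M3
bar 7: v0=A3 v1=A4 v2=C5 v3=E5 downbeat P5
  -> R5 @ bar 0 tick 0 v(0, 2): opens on m3
  -> R1 @ bar 1 tick 0 v(1, 3): A4/E5 P5 -> E4/B4 P5 similar
  -> R2 @ bar 1 tick 0 v(0, 2): A3/C5 m3 -> G3/G4 P8 similar
  -> R4 @ bar 2 tick 0 v(0, 2): A3/G4 m7 untreated
  -> R4 @ bar 2 tick 0 v(0, 3): A3/B4 M2 untreated
  -> R3 @ bar 3 tick 0 v(1, 2): F5 above A4
  -> R4 @ bar 3 tick 0 v(0, 1): B3/F5 TT untreated
  -> R4 @ bar 3 tick 0 v(0, 2): B3/A4 m7 untreated
  -> R4 @ bar 3 tick 0 v(0, 3): B3/C5 m2 untreated
  -> R3 @ bar 3 tick 1 v(1, 2): F5 above A4
  -> R3 @ bar 3 tick 2 v(1, 2): F5 above A4
  -> R3 @ bar 3 tick 3 v(1, 2): F5 above A4
  -> R2 @ bar 4 tick 0 v(0, 2): B3/A4 m7 -> G3/D4 P5 similar
  -> R3 @ bar 4 tick 0 v(1, 2): E4 above D4
  -> R4 @ bar 4 tick 0 v(0, 3): G3/F4 m7 untreated
  -> R7 @ bar 4 tick 0 v(1,): F5->E4 leap 13st
  -> R3 @ bar 4 tick 1 v(1, 2): E4 above D4
  -> R3 @ bar 4 tick 2 v(1, 2): E4 above D4
  -> R3 @ bar 4 tick 3 v(1, 2): E4 above D4
  -> R3 @ bar 5 tick 0 v(1, 2): G4 above F4
  -> R4 @ bar 5 tick 0 v(0, 2): B3/F4 TT untreated
  -> R4 @ bar 5 tick 0 v(0, 3): B3/A4 m7 untreated
  -> R3 @ bar 5 tick 1 v(1, 2): G4 above F4
  -> R3 @ bar 5 tick 2 v(1, 2): G4 above F4
  -> R3 @ bar 5 tick 3 v(1, 2): G4 above F4
  -> R8 @ bar 6 tick 0 v(0, 2): penult P8 not 3rd/6th
  -> R1 @ bar 7 tick 0 v(1, 3): E4/B4 P5 -> A4/E5 P5 similar
  -> R2 @ bar 7 tick 0 v(0, 1): G3/E4 M6 -> A3/A4 P8 similar
  -> R2 @ bar 7 tick 0 v(0, 3): G3/B4 M3 -> A3/E5 P5 similar
  -> R6 @ bar 7 tick 3 v(0, 2): closes on m3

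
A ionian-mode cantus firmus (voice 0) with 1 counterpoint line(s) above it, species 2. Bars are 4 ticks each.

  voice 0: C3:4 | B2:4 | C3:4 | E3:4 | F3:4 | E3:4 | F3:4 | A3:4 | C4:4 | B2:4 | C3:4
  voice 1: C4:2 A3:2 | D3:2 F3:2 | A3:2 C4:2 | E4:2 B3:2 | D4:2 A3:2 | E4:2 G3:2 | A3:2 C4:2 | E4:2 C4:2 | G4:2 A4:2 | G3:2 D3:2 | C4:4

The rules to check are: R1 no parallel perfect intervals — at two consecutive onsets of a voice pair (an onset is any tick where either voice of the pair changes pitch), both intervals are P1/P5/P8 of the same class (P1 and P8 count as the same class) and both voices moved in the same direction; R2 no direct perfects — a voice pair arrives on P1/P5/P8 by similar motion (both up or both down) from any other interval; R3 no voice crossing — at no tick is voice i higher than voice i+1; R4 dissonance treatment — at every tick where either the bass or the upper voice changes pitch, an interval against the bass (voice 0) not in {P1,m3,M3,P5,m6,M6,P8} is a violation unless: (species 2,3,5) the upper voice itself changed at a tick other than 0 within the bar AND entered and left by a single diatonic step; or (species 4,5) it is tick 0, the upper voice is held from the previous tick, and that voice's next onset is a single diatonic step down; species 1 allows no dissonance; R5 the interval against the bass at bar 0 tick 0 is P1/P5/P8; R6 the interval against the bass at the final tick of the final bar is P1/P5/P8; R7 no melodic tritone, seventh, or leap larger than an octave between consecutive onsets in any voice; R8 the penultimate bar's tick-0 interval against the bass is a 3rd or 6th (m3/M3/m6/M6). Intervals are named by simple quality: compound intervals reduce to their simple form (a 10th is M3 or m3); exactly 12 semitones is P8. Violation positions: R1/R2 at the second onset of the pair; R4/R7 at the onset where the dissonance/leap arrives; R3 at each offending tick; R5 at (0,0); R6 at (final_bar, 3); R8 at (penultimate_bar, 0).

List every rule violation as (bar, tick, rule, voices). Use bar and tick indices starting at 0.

(1, 2, R4, (0, 1))
(3, 0, R1, (0, 1))
(7, 0, R1, (0, 1))
(8, 0, R2, (0, 1))
(9, 0, R7, (0,))
(9, 0, R7, (1,))
(10, 0, R2, (0, 1))
(10, 0, R7, (1,))

bar 0: v0=C3 v1=C4 downbeat P8
bar 1: v0=B2 v1=D3 downbeat m3
bar 2: v0=C3 v1=A3 downbeat M6
bar 3: v0=E3 v1=E4 downbeat P8
bar 4: v0=F3 v1=D4 downbeat M6
bar 5: v0=E3 v1=E4 downbeat P8
bar 6: v0=F3 v1=A3 downbeat M3
bar 7: v0=A3 v1=E4 downbeat P5
bar 8: v0=C4 v1=G4 downbeat P5
bar 9: v0=B2 v1=G3 downbeat m6
bar 10: v0=C3 v1=C4 downbeat P8
  -> R4 @ bar 1 tick 2 v(0, 1): B2/F3 TT untreated
  -> R1 @ bar 3 tick 0 v(0, 1): C3/C4 P8 -> E3/E4 P8 similar
  -> R1 @ bar 7 tick 0 v(0, 1): F3/C4 P5 -> A3/E4 P5 similar
  -> R2 @ bar 8 tick 0 v(0, 1): A3/C4 m3 -> C4/G4 P5 similar
  -> R7 @ bar 9 tick 0 v(0,): C4->B2 leap 13st
  -> R7 @ bar 9 tick 0 v(1,): A4->G3 leap 14st
  -> R2 @ bar 10 tick 0 v(0, 1): B2/D3 m3 -> C3/C4 P8 similar
  -> R7 @ bar 10 tick 0 v(1,): D3->C4 leap 10st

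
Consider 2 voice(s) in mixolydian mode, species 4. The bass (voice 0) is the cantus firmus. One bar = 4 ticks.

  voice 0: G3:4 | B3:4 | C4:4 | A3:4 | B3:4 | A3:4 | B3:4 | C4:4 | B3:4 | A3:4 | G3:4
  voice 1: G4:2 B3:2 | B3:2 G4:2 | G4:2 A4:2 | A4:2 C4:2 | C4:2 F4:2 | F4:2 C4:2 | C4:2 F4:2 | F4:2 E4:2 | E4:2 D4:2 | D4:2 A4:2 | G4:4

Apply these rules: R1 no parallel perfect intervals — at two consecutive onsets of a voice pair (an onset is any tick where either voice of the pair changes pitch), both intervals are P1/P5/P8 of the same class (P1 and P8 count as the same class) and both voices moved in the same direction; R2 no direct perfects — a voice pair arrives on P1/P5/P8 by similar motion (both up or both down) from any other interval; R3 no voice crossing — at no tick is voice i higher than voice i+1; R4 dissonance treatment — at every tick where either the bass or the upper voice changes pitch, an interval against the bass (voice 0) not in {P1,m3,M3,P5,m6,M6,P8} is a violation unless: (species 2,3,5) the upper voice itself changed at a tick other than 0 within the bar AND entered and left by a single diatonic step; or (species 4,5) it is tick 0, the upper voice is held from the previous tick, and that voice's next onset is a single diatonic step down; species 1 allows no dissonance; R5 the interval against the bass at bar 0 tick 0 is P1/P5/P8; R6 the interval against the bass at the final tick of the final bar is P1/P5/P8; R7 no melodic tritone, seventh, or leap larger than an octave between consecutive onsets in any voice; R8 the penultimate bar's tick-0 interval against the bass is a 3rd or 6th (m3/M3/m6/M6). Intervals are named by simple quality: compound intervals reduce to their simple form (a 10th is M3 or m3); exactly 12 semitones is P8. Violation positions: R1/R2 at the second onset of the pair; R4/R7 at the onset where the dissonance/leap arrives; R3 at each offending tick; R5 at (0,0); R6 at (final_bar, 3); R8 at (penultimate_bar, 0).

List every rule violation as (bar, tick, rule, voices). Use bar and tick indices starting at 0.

bar 0: v0=G3 v1=G4 downbeat P8
bar 1: v0=B3 v1=B3 downbeat P1
bar 2: v0=C4 v1=G4 downbeat P5
bar 3: v0=A3 v1=A4 downbeat P8
bar 4: v0=B3 v1=C4 downbeat m2
bar 5: v0=A3 v1=F4 downbeat m6
bar 6: v0=B3 v1=C4 downbeat m2
bar 7: v0=C4 v1=F4 downbeat P4
bar 8: v0=B3 v1=E4 downbeat P4
bar 9: v0=A3 v1=D4 downbeat P4
bar 10: v0=G3 v1=G4 downbeat P8
  -> R4 @ bar 4 tick 0 v(0, 1): B3/C4 m2 untreated
  -> R4 @ bar 4 tick 2 v(0, 1): B3/F4 TT untreated
  -> R4 @ bar 6 tick 0 v(0, 1): B3/C4 m2 untreated
  -> R4 @ bar 6 tick 2 v(0, 1): B3/F4 TT untreated
  -> R4 @ bar 9 tick 0 v(0, 1): A3/D4 P4 untreated
  -> R8 @ bar 9 tick 0 v(0, 1): penult P4 not 3rd/6th
  -> R1 @ bar 10 tick 0 v(0, 1): A3/A4 P8 -> G3/G4 P8 similar

(4, 0, R4, (0, 1))
(4, 2, R4, (0, 1))
(6, 0, R4, (0, 1))
(6, 2, R4, (0, 1))
(9, 0, R4, (0, 1))
(9, 0, R8, (0, 1))
(10, 0, R1, (0, 1))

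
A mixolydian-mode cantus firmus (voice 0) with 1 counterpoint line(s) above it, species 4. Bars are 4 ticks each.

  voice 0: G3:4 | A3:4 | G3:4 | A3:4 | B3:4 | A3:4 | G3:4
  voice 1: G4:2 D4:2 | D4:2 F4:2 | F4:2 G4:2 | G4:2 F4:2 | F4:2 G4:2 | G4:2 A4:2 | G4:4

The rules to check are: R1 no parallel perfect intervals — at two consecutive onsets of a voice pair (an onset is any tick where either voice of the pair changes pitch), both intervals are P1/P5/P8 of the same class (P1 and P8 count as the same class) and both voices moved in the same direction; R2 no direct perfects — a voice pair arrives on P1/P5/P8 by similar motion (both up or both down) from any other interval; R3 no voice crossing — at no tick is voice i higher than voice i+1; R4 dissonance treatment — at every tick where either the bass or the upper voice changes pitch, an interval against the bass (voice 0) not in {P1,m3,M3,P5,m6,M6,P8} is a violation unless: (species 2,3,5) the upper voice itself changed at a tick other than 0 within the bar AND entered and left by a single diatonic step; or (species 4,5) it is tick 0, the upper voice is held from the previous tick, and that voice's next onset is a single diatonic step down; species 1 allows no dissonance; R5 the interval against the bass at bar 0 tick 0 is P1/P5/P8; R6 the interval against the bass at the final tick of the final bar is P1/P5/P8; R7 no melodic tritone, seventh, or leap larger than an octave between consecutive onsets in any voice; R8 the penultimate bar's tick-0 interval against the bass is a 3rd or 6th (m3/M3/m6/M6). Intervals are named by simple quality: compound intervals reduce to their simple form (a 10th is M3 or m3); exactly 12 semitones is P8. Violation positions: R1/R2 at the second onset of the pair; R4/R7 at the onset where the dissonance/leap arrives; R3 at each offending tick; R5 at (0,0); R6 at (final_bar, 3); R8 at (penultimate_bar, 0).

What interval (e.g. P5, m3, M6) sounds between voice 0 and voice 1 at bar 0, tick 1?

voice 0=G3 voice 1=G4 -> P8

P8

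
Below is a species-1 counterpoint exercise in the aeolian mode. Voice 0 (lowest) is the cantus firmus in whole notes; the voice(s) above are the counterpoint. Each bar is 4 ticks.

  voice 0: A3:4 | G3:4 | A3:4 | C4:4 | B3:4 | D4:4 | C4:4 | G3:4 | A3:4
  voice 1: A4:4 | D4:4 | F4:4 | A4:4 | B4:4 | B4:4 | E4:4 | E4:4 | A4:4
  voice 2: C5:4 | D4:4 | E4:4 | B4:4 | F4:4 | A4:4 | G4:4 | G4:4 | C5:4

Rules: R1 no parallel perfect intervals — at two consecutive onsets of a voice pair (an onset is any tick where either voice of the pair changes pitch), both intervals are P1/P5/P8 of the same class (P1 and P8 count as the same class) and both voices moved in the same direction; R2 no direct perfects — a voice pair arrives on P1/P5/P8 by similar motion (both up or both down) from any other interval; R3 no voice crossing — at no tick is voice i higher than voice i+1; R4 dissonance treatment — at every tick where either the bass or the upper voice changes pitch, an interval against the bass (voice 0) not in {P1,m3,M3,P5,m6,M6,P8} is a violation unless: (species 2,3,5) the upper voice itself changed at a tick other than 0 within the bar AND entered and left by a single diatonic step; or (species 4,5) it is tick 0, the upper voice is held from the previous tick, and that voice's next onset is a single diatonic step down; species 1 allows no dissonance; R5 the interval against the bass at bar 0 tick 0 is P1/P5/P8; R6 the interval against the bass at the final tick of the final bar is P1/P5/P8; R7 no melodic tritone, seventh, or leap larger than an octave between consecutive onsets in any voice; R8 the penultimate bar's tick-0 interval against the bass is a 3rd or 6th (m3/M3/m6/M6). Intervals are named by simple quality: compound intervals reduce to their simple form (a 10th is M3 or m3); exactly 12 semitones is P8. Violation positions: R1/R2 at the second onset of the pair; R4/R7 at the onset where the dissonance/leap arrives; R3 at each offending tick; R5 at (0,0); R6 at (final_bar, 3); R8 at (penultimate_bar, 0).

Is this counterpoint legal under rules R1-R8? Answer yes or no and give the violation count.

bar 0: v0=A3 v1=A4 v2=C5 (m3)
bar 1: v0=G3 v1=D4 v2=D4 (P5)
bar 2: v0=A3 v1=F4 v2=E4 (P5)
bar 3: v0=C4 v1=A4 v2=B4 (M7)
bar 4: v0=B3 v1=B4 v2=F4 (TT)
bar 5: v0=D4 v1=B4 v2=A4 (P5)
bar 6: v0=C4 v1=E4 v2=G4 (P5)
bar 7: v0=G3 v1=E4 v2=G4 (P8)
bar 8: v0=A3 v1=A4 v2=C5 (m3)
  R5 @ bar0.0: opens on m3
  R2 @ bar1.0: A3/A4 P8 -> G3/D4 P5 similar
  R2 @ bar1.0: A3/C5 m3 -> G3/D4 P5 similar
  R2 @ bar1.0: A4/C5 m3 -> D4/D4 P1 similar
  R7 @ bar1.0: C5->D4 leap 10st
  R1 @ bar2.0: G3/D4 P5 -> A3/E4 P5 similar
  R3 @ bar2.0: F4 above E4
  R3 @ bar2.1: F4 above E4
  R3 @ bar2.2: F4 above E4
  R3 @ bar2.3: F4 above E4
  R4 @ bar3.0: C4/B4 M7 untreated
  R3 @ bar4.0: B4 above F4
  R4 @ bar4.0: B3/F4 TT untreated
  R7 @ bar4.0: B4->F4 leap 6st
  R3 @ bar4.1: B4 above F4
  R3 @ bar4.2: B4 above F4
  R3 @ bar4.3: B4 above F4
  R2 @ bar5.0: B3/F4 TT -> D4/A4 P5 similar
  R3 @ bar5.0: B4 above A4
  R3 @ bar5.1: B4 above A4
  R3 @ bar5.2: B4 above A4
  R3 @ bar5.3: B4 above A4
  R1 @ bar6.0: D4/A4 P5 -> C4/G4 P5 similar
  R8 @ bar7.0: penult P8 not 3rd/6th
  R2 @ bar8.0: G3/E4 M6 -> A3/A4 P8 similar
  R6 @ bar8.3: closes on m3

No (26 violations)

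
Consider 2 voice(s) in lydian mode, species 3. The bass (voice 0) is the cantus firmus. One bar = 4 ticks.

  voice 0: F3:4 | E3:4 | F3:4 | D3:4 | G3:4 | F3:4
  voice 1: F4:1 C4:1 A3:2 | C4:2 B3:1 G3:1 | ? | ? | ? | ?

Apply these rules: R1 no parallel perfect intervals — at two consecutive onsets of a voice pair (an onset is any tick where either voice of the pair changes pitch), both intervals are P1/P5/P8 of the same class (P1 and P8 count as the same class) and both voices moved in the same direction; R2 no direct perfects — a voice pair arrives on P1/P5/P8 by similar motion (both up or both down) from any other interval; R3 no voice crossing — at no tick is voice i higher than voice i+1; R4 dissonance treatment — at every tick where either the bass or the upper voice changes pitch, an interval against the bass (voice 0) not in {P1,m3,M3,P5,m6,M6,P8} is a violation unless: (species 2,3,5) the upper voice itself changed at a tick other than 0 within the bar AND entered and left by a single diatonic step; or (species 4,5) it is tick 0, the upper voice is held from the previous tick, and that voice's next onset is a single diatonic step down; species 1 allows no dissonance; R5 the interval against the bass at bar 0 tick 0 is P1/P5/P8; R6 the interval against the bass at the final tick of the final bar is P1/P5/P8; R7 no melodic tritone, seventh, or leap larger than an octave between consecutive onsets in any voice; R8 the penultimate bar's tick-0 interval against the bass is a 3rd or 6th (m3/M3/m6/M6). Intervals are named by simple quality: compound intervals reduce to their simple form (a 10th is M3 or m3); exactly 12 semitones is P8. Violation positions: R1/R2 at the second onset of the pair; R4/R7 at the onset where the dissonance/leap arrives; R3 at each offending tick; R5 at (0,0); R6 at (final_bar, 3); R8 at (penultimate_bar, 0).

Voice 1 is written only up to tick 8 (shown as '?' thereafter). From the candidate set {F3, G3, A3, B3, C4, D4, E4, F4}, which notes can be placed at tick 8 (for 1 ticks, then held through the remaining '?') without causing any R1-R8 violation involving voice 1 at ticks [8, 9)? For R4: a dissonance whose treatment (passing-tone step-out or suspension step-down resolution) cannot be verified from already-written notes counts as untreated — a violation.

{A3, D4, F3}

F3: legal
G3: violates R4
A3: legal
B3: violates R4
C4: violates R2
D4: legal
E4: violates R4
F4: violates R2,R7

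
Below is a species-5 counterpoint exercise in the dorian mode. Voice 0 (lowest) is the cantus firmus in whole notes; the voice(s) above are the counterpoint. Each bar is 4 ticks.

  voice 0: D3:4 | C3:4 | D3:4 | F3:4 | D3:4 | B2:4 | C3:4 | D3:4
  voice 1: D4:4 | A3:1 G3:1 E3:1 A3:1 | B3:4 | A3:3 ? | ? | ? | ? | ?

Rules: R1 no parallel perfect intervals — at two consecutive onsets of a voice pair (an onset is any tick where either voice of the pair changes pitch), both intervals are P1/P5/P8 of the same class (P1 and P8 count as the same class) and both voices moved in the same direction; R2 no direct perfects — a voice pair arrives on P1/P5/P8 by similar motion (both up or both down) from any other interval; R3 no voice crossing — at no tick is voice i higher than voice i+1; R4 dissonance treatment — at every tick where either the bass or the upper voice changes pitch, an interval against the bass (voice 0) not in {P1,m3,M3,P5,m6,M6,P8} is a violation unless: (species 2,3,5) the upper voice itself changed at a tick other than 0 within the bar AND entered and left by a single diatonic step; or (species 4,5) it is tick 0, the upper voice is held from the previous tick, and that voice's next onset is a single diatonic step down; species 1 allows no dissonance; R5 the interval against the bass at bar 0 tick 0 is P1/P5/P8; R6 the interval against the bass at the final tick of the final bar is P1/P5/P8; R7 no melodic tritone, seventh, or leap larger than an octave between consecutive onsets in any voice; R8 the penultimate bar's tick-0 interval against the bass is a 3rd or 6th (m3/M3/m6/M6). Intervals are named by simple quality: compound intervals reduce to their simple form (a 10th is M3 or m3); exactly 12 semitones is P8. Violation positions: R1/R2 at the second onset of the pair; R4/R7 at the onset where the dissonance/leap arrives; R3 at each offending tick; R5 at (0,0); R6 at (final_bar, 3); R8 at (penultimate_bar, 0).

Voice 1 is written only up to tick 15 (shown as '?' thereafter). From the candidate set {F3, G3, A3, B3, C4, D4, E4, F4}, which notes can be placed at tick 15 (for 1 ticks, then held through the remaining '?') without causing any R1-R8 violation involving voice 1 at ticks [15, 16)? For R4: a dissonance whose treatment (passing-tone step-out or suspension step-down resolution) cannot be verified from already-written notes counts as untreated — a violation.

{A3, C4, D4, F3, F4}

F3: legal
G3: violates R4
A3: legal
B3: violates R4
C4: legal
D4: legal
E4: violates R4
F4: legal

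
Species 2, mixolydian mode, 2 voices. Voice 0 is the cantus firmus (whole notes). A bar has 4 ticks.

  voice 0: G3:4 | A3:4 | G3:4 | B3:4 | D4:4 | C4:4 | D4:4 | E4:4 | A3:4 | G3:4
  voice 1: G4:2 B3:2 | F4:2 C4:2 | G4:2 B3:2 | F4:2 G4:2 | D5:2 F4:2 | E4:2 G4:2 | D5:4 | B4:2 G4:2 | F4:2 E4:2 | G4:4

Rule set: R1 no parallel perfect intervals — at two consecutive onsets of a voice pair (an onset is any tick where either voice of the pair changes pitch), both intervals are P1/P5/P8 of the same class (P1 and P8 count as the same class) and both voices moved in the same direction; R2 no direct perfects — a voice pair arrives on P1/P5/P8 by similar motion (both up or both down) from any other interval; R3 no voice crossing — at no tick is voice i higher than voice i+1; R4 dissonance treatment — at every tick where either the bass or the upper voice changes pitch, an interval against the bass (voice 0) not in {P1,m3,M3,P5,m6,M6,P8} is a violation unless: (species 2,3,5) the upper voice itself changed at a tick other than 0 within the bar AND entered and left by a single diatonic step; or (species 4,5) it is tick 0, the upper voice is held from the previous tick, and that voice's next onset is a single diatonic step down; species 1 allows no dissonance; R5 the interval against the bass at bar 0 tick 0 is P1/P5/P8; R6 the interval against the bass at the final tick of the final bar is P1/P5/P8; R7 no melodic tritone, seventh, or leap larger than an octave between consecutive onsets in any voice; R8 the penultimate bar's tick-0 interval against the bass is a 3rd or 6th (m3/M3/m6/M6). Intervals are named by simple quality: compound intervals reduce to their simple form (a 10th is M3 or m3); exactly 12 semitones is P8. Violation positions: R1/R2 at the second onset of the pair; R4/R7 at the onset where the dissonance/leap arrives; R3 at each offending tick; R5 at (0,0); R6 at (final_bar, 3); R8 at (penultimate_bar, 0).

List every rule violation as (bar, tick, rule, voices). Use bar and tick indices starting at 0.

bar 0: v0=G3 v1=G4 downbeat P8
bar 1: v0=A3 v1=F4 downbeat m6
bar 2: v0=G3 v1=G4 downbeat P8
bar 3: v0=B3 v1=F4 downbeat TT
bar 4: v0=D4 v1=D5 downbeat P8
bar 5: v0=C4 v1=E4 downbeat M3
bar 6: v0=D4 v1=D5 downbeat P8
bar 7: v0=E4 v1=B4 downbeat P5
bar 8: v0=A3 v1=F4 downbeat m6
bar 9: v0=G3 v1=G4 downbeat P8
  -> R7 @ bar 1 tick 0 v(1,): B3->F4 leap 6st
  -> R4 @ bar 3 tick 0 v(0, 1): B3/F4 TT untreated
  -> R7 @ bar 3 tick 0 v(1,): B3->F4 leap 6st
  -> R2 @ bar 4 tick 0 v(0, 1): B3/G4 m6 -> D4/D5 P8 similar
  -> R2 @ bar 6 tick 0 v(0, 1): C4/G4 P5 -> D4/D5 P8 similar

(1, 0, R7, (1,))
(3, 0, R4, (0, 1))
(3, 0, R7, (1,))
(4, 0, R2, (0, 1))
(6, 0, R2, (0, 1))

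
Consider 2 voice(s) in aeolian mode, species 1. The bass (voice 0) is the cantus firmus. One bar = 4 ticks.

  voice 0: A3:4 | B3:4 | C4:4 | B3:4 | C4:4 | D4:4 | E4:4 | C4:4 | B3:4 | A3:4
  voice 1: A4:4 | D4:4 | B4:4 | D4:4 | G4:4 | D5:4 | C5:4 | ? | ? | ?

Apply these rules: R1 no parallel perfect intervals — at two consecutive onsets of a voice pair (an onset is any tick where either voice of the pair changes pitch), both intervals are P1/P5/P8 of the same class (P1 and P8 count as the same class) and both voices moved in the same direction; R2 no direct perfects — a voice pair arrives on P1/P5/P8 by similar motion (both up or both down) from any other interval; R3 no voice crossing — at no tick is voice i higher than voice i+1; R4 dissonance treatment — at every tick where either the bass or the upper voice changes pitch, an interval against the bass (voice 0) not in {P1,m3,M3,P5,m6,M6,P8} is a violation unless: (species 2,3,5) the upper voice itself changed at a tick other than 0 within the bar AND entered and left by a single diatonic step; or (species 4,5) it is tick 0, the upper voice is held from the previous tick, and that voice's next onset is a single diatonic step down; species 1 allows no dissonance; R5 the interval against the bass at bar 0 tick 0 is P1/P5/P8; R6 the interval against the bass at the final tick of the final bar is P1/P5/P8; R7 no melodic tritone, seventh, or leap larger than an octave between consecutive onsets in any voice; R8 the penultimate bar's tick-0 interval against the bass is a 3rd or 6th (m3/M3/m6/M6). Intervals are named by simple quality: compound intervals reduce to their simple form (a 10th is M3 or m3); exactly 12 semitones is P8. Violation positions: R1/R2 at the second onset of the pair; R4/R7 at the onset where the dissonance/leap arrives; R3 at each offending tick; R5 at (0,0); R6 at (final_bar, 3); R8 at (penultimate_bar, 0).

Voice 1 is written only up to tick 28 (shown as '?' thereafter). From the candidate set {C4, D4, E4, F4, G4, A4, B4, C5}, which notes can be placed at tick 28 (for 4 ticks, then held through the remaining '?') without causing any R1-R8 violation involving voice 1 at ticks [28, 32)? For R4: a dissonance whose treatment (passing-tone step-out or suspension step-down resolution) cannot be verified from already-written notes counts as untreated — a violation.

C4: violates R2
D4: violates R4,R7
E4: legal
F4: violates R4
G4: violates R2
A4: legal
B4: violates R4
C5: legal

{A4, C5, E4}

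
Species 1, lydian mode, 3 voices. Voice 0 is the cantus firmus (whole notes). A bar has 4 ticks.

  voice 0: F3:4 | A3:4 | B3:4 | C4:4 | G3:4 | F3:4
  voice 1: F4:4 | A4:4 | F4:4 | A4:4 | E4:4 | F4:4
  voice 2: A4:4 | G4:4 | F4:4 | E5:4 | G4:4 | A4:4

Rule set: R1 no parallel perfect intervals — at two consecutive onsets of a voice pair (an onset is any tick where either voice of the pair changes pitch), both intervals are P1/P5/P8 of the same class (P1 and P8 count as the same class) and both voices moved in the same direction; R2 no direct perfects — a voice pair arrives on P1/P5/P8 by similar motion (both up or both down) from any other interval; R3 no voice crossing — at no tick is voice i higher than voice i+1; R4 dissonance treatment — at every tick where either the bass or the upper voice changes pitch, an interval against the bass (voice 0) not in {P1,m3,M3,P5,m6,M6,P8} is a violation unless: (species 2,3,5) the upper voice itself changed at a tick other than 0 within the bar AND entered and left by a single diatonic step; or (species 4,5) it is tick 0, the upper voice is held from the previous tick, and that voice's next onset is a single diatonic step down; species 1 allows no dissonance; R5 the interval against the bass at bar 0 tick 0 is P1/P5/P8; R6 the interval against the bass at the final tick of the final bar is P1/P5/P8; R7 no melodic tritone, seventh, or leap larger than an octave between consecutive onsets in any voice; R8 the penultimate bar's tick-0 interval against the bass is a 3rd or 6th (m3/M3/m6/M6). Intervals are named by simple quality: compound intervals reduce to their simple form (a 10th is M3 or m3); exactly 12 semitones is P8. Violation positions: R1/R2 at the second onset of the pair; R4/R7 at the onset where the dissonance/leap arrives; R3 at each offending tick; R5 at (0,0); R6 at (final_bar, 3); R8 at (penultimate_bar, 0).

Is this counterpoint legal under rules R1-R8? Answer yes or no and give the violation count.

bar 0: v0=F3 v1=F4 v2=A4 (M3)
bar 1: v0=A3 v1=A4 v2=G4 (m7)
bar 2: v0=B3 v1=F4 v2=F4 (TT)
bar 3: v0=C4 v1=A4 v2=E5 (M3)
bar 4: v0=G3 v1=E4 v2=G4 (P8)
bar 5: v0=F3 v1=F4 v2=A4 (M3)
  R5 @ bar0.0: opens on M3
  R1 @ bar1.0: F3/F4 P8 -> A3/A4 P8 similar
  R3 @ bar1.0: A4 above G4
  R4 @ bar1.0: A3/G4 m7 untreated
  R3 @ bar1.1: A4 above G4
  R3 @ bar1.2: A4 above G4
  R3 @ bar1.3: A4 above G4
  R2 @ bar2.0: A4/G4 M2 -> F4/F4 P1 similar
  R4 @ bar2.0: B3/F4 TT untreated
  R4 @ bar2.0: B3/F4 TT untreated
  R2 @ bar3.0: F4/F4 P1 -> A4/E5 P5 similar
  R7 @ bar3.0: F4->E5 leap 11st
  R2 @ bar4.0: C4/E5 M3 -> G3/G4 P8 similar
  R8 @ bar4.0: penult P8 not 3rd/6th
  R6 @ bar5.3: closes on M3

No (15 violations)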